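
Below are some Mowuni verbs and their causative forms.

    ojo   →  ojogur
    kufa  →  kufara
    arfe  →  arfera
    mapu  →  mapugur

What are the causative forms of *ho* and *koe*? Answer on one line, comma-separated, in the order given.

hogur, koera

The alternation tracks the last vowel of the stem — -gur when the last vowel of the stem is a rounded vowel (*ojo*, *mapu*); -ra when the last vowel of the stem is an unrounded vowel (*kufa*, *arfe*).
*ho*: last vowel = /o/, a rounded vowel → -gur → *hogur*.
*koe* — last vowel /e/ (an unrounded vowel) → -ra → *koera*.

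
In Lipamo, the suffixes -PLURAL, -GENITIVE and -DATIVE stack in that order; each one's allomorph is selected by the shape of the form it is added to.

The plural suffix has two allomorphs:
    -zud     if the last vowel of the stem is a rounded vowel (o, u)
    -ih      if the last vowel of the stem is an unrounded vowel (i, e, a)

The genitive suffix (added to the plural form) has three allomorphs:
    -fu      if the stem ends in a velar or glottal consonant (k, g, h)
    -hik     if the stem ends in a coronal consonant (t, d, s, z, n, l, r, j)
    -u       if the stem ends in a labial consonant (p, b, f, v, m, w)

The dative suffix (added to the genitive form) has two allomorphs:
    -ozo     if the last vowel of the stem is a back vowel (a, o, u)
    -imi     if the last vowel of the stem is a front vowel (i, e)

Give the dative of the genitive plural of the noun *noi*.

noiihfuozo

Since the last vowel of *noi* is /i/ (an unrounded vowel), it takes -ih, giving *noiih*.
The plural form *noiih*: final consonant = /h/, velar/glottal → -fu → *noiihfu*.
Since the last vowel of the genitive form *noiihfu* is /u/ (a back vowel), it takes -ozo, giving *noiihfuozo*.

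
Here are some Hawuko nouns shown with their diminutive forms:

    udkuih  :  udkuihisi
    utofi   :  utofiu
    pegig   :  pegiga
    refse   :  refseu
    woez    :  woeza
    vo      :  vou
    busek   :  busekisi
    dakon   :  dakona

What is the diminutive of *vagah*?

The suffix is conditioned by the final sound: -isi when the stem ends in a voiceless consonant (*udkuih*, *busek*); -a when the stem ends in a voiced consonant (*pegig*, *woez*, *dakon*); -u when the stem ends in a vowel (*utofi*, *refse*, *vo*).
Since the final sound of *vagah* is /h/ (a voiceless consonant), it takes -isi, giving *vagahisi*.

vagahisi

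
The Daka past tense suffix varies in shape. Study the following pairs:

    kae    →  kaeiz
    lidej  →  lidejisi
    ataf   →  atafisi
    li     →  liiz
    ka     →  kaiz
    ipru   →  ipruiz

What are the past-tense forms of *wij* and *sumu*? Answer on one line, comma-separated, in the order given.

The alternation tracks the final sound of the stem — -isi when the stem ends in a consonant (*lidej*, *ataf*); -iz when the stem ends in a vowel (*kae*, *li*, *ka*, *ipru*).
The final sound of *wij* is /j/, which is a consonant, so the suffix is -isi, giving *wijisi*.
*sumu*: final sound = /u/, a vowel → -iz → *sumuiz*.

wijisi, sumuiz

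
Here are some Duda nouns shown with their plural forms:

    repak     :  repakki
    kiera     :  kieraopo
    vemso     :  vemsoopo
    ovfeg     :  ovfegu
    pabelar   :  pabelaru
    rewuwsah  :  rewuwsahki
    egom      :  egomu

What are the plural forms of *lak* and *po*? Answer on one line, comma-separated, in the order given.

The alternation tracks the final sound of the stem — -ki when the stem ends in a voiceless consonant (*repak*, *rewuwsah*); -u when the stem ends in a voiced consonant (*ovfeg*, *pabelar*, *egom*); -opo when the stem ends in a vowel (*kiera*, *vemso*).
*lak* — final sound /k/ (a voiceless consonant) → -ki → *lakki*.
*po* — final sound /o/ (a vowel) → -opo → *poopo*.

lakki, poopo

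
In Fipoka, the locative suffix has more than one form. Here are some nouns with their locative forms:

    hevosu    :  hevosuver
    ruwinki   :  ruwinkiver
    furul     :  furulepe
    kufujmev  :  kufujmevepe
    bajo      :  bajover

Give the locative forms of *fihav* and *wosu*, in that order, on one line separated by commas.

fihavepe, wosuver

The alternation tracks the final sound of the stem — -epe when the stem ends in a consonant (*furul*, *kufujmev*); -ver when the stem ends in a vowel (*hevosu*, *ruwinki*, *bajo*).
Since the final sound of *fihav* is /v/ (a consonant), it takes -epe, giving *fihavepe*.
*wosu*: final sound = /u/, a vowel → -ver → *wosuver*.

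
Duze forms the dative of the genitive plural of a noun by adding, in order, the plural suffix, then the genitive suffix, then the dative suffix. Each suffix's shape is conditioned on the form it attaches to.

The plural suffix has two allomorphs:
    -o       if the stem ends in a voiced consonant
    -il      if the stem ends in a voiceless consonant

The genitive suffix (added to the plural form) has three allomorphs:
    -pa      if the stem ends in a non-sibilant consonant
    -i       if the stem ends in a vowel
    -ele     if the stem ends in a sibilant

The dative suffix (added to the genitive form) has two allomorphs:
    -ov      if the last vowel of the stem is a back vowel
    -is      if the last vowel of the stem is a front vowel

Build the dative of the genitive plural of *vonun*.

vonunoiis

*vonun*: final consonant = /n/, voiced → -o → *vonuno*.
Since the final sound of the plural form *vonuno* is /o/ (a vowel), it takes -i, giving *vonunoi*.
The genitive form *vonunoi*: last vowel = /i/, a front vowel → -is → *vonunoiis*.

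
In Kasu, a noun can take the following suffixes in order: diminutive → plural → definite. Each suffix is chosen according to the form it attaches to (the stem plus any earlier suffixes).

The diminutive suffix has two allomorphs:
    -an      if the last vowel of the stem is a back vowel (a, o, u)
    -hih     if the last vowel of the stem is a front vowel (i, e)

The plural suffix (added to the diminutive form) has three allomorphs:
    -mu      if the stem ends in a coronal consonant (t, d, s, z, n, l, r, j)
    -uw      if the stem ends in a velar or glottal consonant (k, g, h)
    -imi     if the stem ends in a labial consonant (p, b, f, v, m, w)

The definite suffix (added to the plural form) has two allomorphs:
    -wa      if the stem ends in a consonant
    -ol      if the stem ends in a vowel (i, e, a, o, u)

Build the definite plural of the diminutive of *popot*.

The last vowel of *popot* is /o/, which is a back vowel, so the diminutive suffix is -an, giving *popotan*.
The diminutive form *popotan* — final consonant /n/ (coronal) → -mu → *popotanmu*.
The plural form *popotanmu*: final sound = /u/, a vowel → -ol → *popotanmuol*.

popotanmuol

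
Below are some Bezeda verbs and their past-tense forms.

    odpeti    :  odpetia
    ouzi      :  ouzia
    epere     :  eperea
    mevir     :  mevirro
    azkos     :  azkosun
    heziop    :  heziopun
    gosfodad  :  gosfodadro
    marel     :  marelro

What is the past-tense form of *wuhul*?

Looking at the final sound of each stem: -un when the stem ends in a voiceless consonant (*azkos*, *heziop*); -ro when the stem ends in a voiced consonant (*mevir*, *gosfodad*, *marel*); -a when the stem ends in a vowel (*odpeti*, *ouzi*, *epere*).
The final sound of *wuhul* is /l/, which is a voiced consonant, so the suffix is -ro, giving *wuhulro*.

wuhulro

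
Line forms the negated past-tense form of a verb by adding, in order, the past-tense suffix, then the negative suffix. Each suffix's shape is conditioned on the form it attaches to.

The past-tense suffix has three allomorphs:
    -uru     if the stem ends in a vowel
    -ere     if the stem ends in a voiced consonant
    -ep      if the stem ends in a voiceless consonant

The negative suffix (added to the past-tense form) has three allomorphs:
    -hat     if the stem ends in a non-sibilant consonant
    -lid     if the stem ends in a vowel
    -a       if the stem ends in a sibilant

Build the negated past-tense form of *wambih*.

wambihephat

*wambih* — final sound /h/ (a voiceless consonant) → -ep → *wambihep*.
The final sound of the past-tense form *wambihep* is /p/, which is a non-sibilant consonant, so the negative suffix is -hat, giving *wambihephat*.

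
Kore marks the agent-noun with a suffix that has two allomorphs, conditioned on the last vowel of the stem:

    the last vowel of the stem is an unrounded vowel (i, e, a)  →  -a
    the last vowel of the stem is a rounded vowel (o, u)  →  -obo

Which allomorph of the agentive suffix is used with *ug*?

-obo

*ug* — last vowel /u/ (a rounded vowel) → -obo.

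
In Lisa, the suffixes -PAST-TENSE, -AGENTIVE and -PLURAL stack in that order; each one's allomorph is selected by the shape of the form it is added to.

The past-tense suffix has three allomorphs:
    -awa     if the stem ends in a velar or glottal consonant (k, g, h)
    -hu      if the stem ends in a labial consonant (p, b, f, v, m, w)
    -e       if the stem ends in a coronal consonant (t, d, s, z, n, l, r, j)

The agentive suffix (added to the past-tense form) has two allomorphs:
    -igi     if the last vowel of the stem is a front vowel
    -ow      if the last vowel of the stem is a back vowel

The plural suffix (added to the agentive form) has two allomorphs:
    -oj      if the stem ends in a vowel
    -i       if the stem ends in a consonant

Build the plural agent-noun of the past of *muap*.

muaphuowi

*muap*: final consonant = /p/, labial → -hu → *muaphu*.
The last vowel of the past-tense form *muaphu* is /u/, which is a back vowel, so the agentive suffix is -ow, giving *muaphuow*.
The agentive form *muaphuow*: final sound = /w/, a consonant → -i → *muaphuowi*.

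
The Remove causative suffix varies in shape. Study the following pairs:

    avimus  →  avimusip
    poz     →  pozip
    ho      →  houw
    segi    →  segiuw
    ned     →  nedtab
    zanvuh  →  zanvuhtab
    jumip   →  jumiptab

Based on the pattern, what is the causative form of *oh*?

ohtab

Looking at the final sound of each stem: -ip when the stem ends in a sibilant (*avimus*, *poz*); -tab when the stem ends in a non-sibilant consonant (*ned*, *zanvuh*, *jumip*); -uw when the stem ends in a vowel (*ho*, *segi*).
Since the final sound of *oh* is /h/ (a non-sibilant consonant), it takes -tab, giving *ohtab*.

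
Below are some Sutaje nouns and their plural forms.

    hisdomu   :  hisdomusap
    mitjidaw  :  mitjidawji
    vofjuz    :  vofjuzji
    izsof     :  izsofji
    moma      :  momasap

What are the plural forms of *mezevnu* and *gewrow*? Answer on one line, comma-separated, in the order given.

mezevnusap, gewrowji

The pattern is consonant vs. vowel: -ji when the stem ends in a consonant (*mitjidaw*, *vofjuz*, *izsof*); -sap when the stem ends in a vowel (*hisdomu*, *moma*).
The final sound of *mezevnu* is /u/, which is a vowel, so the suffix is -sap, giving *mezevnusap*.
The final sound of *gewrow* is /w/, which is a consonant, so the suffix is -ji, giving *gewrowji*.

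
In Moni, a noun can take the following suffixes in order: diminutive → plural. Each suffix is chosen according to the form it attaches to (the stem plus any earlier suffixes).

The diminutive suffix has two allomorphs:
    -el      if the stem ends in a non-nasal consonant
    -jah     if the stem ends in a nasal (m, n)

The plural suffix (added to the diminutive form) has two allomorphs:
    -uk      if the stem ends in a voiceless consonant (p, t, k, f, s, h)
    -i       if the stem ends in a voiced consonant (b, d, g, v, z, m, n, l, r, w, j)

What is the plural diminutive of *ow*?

oweli

*ow*: final consonant = /w/, non-nasal → -el → *owel*.
The diminutive form *owel* — final consonant /l/ (voiced) → -i → *oweli*.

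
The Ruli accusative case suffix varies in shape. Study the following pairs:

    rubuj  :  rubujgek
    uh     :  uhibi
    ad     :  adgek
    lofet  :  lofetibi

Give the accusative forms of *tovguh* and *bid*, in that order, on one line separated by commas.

The suffix is conditioned by the final consonant: -ibi when the stem ends in a voiceless consonant (*uh*, *lofet*); -gek when the stem ends in a voiced consonant (*rubuj*, *ad*).
*tovguh*: final consonant = /h/, voiceless → -ibi → *tovguhibi*.
Since the final consonant of *bid* is /d/ (voiced), it takes -gek, giving *bidgek*.

tovguhibi, bidgek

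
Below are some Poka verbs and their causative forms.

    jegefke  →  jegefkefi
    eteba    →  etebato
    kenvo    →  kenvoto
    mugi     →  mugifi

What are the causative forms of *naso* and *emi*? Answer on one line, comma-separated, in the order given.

The pattern is front/back vowel harmony: -fi when the last vowel of the stem is a front vowel (*jegefke*, *mugi*); -to when the last vowel of the stem is a back vowel (*eteba*, *kenvo*).
*naso*: last vowel = /o/, a back vowel → -to → *nasoto*.
The last vowel of *emi* is /i/, which is a front vowel, so the suffix is -fi, giving *emifi*.

nasoto, emifi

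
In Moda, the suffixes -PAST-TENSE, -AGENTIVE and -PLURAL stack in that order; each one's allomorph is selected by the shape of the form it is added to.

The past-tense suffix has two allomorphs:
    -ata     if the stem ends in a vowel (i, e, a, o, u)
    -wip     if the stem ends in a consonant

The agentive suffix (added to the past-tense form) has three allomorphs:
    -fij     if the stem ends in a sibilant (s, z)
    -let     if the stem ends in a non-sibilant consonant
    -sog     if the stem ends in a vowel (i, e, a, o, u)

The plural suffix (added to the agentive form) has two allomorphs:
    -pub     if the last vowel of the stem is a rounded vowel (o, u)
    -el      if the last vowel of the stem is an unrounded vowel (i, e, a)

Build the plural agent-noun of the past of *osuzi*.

osuziatasogpub

*osuzi* — final sound /i/ (a vowel) → -ata → *osuziata*.
The final sound of the past-tense form *osuziata* is /a/, which is a vowel, so the agentive suffix is -sog, giving *osuziatasog*.
The agentive form *osuziatasog*: last vowel = /o/, a rounded vowel → -pub → *osuziatasogpub*.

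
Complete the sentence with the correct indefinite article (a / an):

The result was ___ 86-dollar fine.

The indefinite article is chosen by the initial *sound* of the following word, not its spelling.
The number *86* is spoken "eighty-…", beginning with /ˈeɪti/ — a vowel sound.
So the article is *an*: The result was an 86-dollar fine.

an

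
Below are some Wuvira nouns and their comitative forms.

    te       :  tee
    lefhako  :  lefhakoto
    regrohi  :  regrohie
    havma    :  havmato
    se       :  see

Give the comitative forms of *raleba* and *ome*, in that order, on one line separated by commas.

ralebato, omee

The alternation tracks the last vowel of the stem — -e when the last vowel of the stem is a front vowel (*te*, *regrohi*, *se*); -to when the last vowel of the stem is a back vowel (*lefhako*, *havma*).
Since the last vowel of *raleba* is /a/ (a back vowel), it takes -to, giving *ralebato*.
The last vowel of *ome* is /e/, which is a front vowel, so the suffix is -e, giving *omee*.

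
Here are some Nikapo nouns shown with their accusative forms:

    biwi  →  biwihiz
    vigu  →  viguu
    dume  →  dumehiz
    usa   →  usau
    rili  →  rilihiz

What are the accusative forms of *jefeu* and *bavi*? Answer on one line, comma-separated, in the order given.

The alternation tracks the last vowel of the stem — -hiz when the last vowel of the stem is a front vowel (*biwi*, *dume*, *rili*); -u when the last vowel of the stem is a back vowel (*vigu*, *usa*).
*jefeu* — last vowel /u/ (a back vowel) → -u → *jefeuu*.
Since the last vowel of *bavi* is /i/ (a front vowel), it takes -hiz, giving *bavihiz*.

jefeuu, bavihiz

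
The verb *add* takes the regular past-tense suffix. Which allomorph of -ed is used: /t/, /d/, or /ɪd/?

The stem *add* ends in /t/ or /d/.
The -ed suffix is realized as /ɪd/ after /t, d/; as /t/ after other voiceless consonants; and as /d/ after other voiced sounds.
So -ed on *add* is pronounced /ɪd/.

/ɪd/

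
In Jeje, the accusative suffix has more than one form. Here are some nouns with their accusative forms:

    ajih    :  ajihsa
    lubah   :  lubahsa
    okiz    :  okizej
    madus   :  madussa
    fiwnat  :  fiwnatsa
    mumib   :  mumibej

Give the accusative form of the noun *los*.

Looking at the final consonant of each stem: -sa when the stem ends in a voiceless consonant (*ajih*, *lubah*, *madus*, *fiwnat*); -ej when the stem ends in a voiced consonant (*okiz*, *mumib*).
*los*: final consonant = /s/, voiceless → -sa → *lossa*.

lossa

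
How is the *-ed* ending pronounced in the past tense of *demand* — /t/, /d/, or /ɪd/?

The stem *demand* ends in /t/ or /d/.
The -ed suffix is realized as /ɪd/ after /t, d/; as /t/ after other voiceless consonants; and as /d/ after other voiced sounds.
So -ed on *demand* is pronounced /ɪd/.

/ɪd/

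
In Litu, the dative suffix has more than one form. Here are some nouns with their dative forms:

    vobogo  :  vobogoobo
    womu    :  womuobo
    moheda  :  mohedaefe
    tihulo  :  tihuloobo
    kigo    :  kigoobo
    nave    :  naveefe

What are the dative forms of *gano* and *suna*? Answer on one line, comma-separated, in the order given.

The suffix is conditioned by the last vowel: -obo when the last vowel of the stem is a rounded vowel (*vobogo*, *womu*, *tihulo*, *kigo*); -efe when the last vowel of the stem is an unrounded vowel (*moheda*, *nave*).
*gano* — last vowel /o/ (a rounded vowel) → -obo → *ganoobo*.
Since the last vowel of *suna* is /a/ (an unrounded vowel), it takes -efe, giving *sunaefe*.

ganoobo, sunaefe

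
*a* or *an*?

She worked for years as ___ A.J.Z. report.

an

The indefinite article is chosen by the initial *sound* of the following word, not its spelling.
The initialism *A.J.Z.* is read letter by letter; the first letter, A, is pronounced /eɪ/, which begins with a vowel sound.
So the article is *an*: She worked for years as an A.J.Z. report.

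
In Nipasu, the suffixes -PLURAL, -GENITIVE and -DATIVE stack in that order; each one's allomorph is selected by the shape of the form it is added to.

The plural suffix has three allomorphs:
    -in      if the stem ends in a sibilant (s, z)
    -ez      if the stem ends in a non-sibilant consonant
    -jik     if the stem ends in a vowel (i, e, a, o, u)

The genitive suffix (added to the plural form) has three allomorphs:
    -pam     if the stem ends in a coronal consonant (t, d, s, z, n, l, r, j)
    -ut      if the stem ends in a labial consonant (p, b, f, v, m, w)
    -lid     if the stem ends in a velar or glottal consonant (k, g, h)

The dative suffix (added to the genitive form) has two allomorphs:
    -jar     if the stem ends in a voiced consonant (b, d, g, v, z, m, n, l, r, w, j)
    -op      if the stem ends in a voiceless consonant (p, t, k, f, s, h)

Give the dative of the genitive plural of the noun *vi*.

The final sound of *vi* is /i/, which is a vowel, so the plural suffix is -jik, giving *vijik*.
The plural form *vijik* — final consonant /k/ (velar/glottal) → -lid → *vijiklid*.
The genitive form *vijiklid* — final consonant /d/ (voiced) → -jar → *vijiklidjar*.

vijiklidjar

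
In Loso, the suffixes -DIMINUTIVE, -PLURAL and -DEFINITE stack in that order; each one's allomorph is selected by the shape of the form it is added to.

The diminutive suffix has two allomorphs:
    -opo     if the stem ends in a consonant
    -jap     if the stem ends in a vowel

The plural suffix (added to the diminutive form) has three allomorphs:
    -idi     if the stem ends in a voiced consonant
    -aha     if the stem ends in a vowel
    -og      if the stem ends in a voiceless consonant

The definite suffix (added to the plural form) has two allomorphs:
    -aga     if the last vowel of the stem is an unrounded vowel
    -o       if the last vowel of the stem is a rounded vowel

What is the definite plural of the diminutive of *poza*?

pozajapogo

Since the final sound of *poza* is /a/ (a vowel), it takes -jap, giving *pozajap*.
The diminutive form *pozajap* — final sound /p/ (a voiceless consonant) → -og → *pozajapog*.
The last vowel of the plural form *pozajapog* is /o/, which is a rounded vowel, so the definite suffix is -o, giving *pozajapogo*.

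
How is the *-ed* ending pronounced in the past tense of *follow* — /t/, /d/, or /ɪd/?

The stem *follow* ends in a voiced sound other than /d/.
The -ed suffix is realized as /ɪd/ after /t, d/; as /t/ after other voiceless consonants; and as /d/ after other voiced sounds.
So -ed on *follow* is pronounced /d/.

/d/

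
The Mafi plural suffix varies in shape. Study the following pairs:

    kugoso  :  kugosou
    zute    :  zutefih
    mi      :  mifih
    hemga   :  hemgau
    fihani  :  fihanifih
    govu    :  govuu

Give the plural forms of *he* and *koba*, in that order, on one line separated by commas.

The pattern is front/back vowel harmony: -fih when the last vowel of the stem is a front vowel (*zute*, *mi*, *fihani*); -u when the last vowel of the stem is a back vowel (*kugoso*, *hemga*, *govu*).
The last vowel of *he* is /e/, which is a front vowel, so the suffix is -fih, giving *hefih*.
The last vowel of *koba* is /a/, which is a back vowel, so the suffix is -u, giving *kobau*.

hefih, kobau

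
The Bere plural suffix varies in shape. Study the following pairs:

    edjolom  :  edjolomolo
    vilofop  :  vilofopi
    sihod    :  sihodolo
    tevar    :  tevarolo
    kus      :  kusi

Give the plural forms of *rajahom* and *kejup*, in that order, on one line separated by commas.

Looking at the final consonant of each stem: -i when the stem ends in a voiceless consonant (*vilofop*, *kus*); -olo when the stem ends in a voiced consonant (*edjolom*, *sihod*, *tevar*).
Since the final consonant of *rajahom* is /m/ (voiced), it takes -olo, giving *rajahomolo*.
*kejup*: final consonant = /p/, voiceless → -i → *kejupi*.

rajahomolo, kejupi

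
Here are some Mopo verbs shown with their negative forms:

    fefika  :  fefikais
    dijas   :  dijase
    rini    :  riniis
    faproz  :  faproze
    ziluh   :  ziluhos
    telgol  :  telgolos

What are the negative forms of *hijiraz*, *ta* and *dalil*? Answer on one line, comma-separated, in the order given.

The pattern is sibilance of the final sound: -e when the stem ends in a sibilant (*dijas*, *faproz*); -os when the stem ends in a non-sibilant consonant (*ziluh*, *telgol*); -is when the stem ends in a vowel (*fefika*, *rini*).
*hijiraz* — final sound /z/ (a sibilant) → -e → *hijiraze*.
Since the final sound of *ta* is /a/ (a vowel), it takes -is, giving *tais*.
*dalil* — final sound /l/ (a non-sibilant consonant) → -os → *dalilos*.

hijiraze, tais, dalilos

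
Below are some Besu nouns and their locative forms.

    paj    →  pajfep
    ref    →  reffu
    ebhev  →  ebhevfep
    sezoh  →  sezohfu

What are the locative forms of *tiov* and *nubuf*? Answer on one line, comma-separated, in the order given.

The pattern is voicing of the final consonant: -fu when the stem ends in a voiceless consonant (*ref*, *sezoh*); -fep when the stem ends in a voiced consonant (*paj*, *ebhev*).
The final consonant of *tiov* is /v/, which is voiced, so the suffix is -fep, giving *tiovfep*.
*nubuf* — final consonant /f/ (voiceless) → -fu → *nubuffu*.

tiovfep, nubuffu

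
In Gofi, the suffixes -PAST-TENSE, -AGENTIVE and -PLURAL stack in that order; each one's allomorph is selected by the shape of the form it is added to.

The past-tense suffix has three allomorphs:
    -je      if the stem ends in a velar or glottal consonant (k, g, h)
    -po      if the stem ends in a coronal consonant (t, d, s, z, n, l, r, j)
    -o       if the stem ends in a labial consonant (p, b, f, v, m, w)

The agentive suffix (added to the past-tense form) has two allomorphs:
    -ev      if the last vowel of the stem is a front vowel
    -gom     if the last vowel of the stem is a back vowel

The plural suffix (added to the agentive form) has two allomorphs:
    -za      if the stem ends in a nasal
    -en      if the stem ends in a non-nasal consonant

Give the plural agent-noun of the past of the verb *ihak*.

*ihak*: final consonant = /k/, velar/glottal → -je → *ihakje*.
The last vowel of the past-tense form *ihakje* is /e/, which is a front vowel, so the agentive suffix is -ev, giving *ihakjeev*.
The final consonant of the agentive form *ihakjeev* is /v/, which is non-nasal, so the plural suffix is -en, giving *ihakjeeven*.

ihakjeeven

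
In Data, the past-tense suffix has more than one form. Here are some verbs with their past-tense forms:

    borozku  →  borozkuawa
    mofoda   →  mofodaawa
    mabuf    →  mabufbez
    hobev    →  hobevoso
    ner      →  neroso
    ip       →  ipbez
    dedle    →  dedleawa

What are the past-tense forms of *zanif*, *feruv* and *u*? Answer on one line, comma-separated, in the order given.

zanifbez, feruvoso, uawa

Looking at the final sound of each stem: -bez when the stem ends in a voiceless consonant (*mabuf*, *ip*); -oso when the stem ends in a voiced consonant (*hobev*, *ner*); -awa when the stem ends in a vowel (*borozku*, *mofoda*, *dedle*).
The final sound of *zanif* is /f/, which is a voiceless consonant, so the suffix is -bez, giving *zanifbez*.
*feruv*: final sound = /v/, a voiced consonant → -oso → *feruvoso*.
*u* — final sound /u/ (a vowel) → -awa → *uawa*.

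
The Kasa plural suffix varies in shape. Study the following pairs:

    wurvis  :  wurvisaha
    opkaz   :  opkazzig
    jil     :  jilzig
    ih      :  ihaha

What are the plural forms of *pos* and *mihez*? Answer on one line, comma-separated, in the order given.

posaha, mihezzig

The suffix is conditioned by the final consonant: -aha when the stem ends in a voiceless consonant (*wurvis*, *ih*); -zig when the stem ends in a voiced consonant (*opkaz*, *jil*).
*pos* — final consonant /s/ (voiceless) → -aha → *posaha*.
*mihez* — final consonant /z/ (voiced) → -zig → *mihezzig*.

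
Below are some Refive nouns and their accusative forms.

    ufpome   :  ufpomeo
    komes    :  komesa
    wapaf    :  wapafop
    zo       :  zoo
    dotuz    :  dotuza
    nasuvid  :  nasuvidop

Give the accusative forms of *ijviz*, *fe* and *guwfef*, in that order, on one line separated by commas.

ijviza, feo, guwfefop

The alternation tracks the final sound of the stem — -a when the stem ends in a sibilant (*komes*, *dotuz*); -op when the stem ends in a non-sibilant consonant (*wapaf*, *nasuvid*); -o when the stem ends in a vowel (*ufpome*, *zo*).
*ijviz* — final sound /z/ (a sibilant) → -a → *ijviza*.
The final sound of *fe* is /e/, which is a vowel, so the suffix is -o, giving *feo*.
*guwfef*: final sound = /f/, a non-sibilant consonant → -op → *guwfefop*.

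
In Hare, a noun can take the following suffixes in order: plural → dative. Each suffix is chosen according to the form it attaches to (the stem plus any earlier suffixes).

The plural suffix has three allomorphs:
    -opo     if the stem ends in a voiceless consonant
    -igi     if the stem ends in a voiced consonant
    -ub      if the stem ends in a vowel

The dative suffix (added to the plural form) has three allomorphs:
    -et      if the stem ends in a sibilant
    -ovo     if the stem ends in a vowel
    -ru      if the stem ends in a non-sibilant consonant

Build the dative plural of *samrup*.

Since the final sound of *samrup* is /p/ (a voiceless consonant), it takes -opo, giving *samrupopo*.
Since the final sound of the plural form *samrupopo* is /o/ (a vowel), it takes -ovo, giving *samrupopoovo*.

samrupopoovo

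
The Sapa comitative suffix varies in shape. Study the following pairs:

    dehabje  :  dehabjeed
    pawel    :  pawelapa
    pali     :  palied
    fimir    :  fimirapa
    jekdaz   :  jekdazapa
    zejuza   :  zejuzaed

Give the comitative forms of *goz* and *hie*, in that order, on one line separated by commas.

gozapa, hieed

The pattern is consonant vs. vowel: -apa when the stem ends in a consonant (*pawel*, *fimir*, *jekdaz*); -ed when the stem ends in a vowel (*dehabje*, *pali*, *zejuza*).
*goz* — final sound /z/ (a consonant) → -apa → *gozapa*.
Since the final sound of *hie* is /e/ (a vowel), it takes -ed, giving *hieed*.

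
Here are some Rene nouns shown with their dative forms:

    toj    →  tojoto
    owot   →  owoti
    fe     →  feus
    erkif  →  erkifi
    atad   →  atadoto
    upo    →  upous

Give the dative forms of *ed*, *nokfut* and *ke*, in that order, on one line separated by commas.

Looking at the final sound of each stem: -i when the stem ends in a voiceless consonant (*owot*, *erkif*); -oto when the stem ends in a voiced consonant (*toj*, *atad*); -us when the stem ends in a vowel (*fe*, *upo*).
*ed* — final sound /d/ (a voiced consonant) → -oto → *edoto*.
*nokfut* — final sound /t/ (a voiceless consonant) → -i → *nokfuti*.
Since the final sound of *ke* is /e/ (a vowel), it takes -us, giving *keus*.

edoto, nokfuti, keus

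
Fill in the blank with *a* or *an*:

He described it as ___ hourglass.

The indefinite article is chosen by the initial *sound* of the following word, not its spelling.
*hourglass* begins with the sound /aʊ/ (silent h) — a vowel sound.
So the article is *an*: He described it as an hourglass.

an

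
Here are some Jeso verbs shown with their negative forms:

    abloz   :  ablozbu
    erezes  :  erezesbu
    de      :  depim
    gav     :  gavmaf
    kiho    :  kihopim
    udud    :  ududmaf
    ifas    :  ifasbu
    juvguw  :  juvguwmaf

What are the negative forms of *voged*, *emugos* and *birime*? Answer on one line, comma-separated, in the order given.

vogedmaf, emugosbu, birimepim

The alternation tracks the final sound of the stem — -bu when the stem ends in a sibilant (*abloz*, *erezes*, *ifas*); -maf when the stem ends in a non-sibilant consonant (*gav*, *udud*, *juvguw*); -pim when the stem ends in a vowel (*de*, *kiho*).
*voged* — final sound /d/ (a non-sibilant consonant) → -maf → *vogedmaf*.
*emugos* — final sound /s/ (a sibilant) → -bu → *emugosbu*.
The final sound of *birime* is /e/, which is a vowel, so the suffix is -pim, giving *birimepim*.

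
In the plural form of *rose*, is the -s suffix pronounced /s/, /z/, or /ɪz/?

The stem *rose* ends in a sibilant (/s, z, ʃ, ʒ, tʃ, dʒ/).
The plural suffix surfaces as /ɪz/ after sibilants, /s/ after other voiceless consonants, and /z/ after other voiced sounds.
So the plural -s on *rose* is pronounced /ɪz/.

/ɪz/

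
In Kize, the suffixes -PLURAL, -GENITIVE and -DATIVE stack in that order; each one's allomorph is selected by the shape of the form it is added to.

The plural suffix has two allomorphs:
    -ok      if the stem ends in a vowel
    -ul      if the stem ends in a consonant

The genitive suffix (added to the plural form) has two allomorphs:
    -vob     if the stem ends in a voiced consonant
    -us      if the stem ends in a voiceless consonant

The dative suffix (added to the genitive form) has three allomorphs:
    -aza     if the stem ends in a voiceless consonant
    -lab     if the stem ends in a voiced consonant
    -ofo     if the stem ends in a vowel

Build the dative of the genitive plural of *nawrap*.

nawrapulvoblab

*nawrap*: final sound = /p/, a consonant → -ul → *nawrapul*.
The plural form *nawrapul* — final consonant /l/ (voiced) → -vob → *nawrapulvob*.
The genitive form *nawrapulvob* — final sound /b/ (a voiced consonant) → -lab → *nawrapulvoblab*.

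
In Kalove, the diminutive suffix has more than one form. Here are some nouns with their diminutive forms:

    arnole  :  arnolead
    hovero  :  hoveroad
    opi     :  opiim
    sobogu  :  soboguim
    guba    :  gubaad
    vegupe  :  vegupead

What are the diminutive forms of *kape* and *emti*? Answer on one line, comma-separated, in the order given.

kapead, emtiim

The alternation tracks the last vowel of the stem — -im when the last vowel of the stem is a high vowel (*opi*, *sobogu*); -ad when the last vowel of the stem is a non-high vowel (*arnole*, *hovero*, *guba*, *vegupe*).
The last vowel of *kape* is /e/, which is a non-high vowel, so the suffix is -ad, giving *kapead*.
*emti*: last vowel = /i/, a high vowel → -im → *emtiim*.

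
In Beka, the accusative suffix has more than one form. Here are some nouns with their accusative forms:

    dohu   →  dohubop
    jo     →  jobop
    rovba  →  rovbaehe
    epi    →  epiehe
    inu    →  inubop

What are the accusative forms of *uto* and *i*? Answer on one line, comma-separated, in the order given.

utobop, iehe

The pattern is rounding harmony: -bop when the last vowel of the stem is a rounded vowel (*dohu*, *jo*, *inu*); -ehe when the last vowel of the stem is an unrounded vowel (*rovba*, *epi*).
Since the last vowel of *uto* is /o/ (a rounded vowel), it takes -bop, giving *utobop*.
Since the last vowel of *i* is /i/ (an unrounded vowel), it takes -ehe, giving *iehe*.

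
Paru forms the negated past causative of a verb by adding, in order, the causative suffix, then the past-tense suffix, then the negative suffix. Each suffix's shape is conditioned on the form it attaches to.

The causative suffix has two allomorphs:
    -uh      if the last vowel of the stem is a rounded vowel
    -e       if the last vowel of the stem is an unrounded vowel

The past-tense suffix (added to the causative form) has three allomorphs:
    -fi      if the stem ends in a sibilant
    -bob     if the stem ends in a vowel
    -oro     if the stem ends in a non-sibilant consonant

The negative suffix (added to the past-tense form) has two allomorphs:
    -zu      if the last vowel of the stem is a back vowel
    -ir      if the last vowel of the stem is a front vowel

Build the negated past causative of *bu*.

buuhorozu

*bu* — last vowel /u/ (a rounded vowel) → -uh → *buuh*.
Since the final sound of the causative form *buuh* is /h/ (a non-sibilant consonant), it takes -oro, giving *buuhoro*.
The last vowel of the past-tense form *buuhoro* is /o/, which is a back vowel, so the negative suffix is -zu, giving *buuhorozu*.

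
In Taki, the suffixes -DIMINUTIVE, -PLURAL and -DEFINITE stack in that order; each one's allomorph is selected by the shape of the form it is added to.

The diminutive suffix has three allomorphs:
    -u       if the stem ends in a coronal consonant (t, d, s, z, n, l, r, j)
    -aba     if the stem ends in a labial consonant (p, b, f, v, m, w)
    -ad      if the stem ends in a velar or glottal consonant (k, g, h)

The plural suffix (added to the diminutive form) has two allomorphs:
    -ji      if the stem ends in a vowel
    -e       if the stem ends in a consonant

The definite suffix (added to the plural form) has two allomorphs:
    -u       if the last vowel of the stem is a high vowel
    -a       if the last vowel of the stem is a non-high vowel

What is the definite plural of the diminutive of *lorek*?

*lorek* — final consonant /k/ (velar/glottal) → -ad → *lorekad*.
The final sound of the diminutive form *lorekad* is /d/, which is a consonant, so the plural suffix is -e, giving *lorekade*.
Since the last vowel of the plural form *lorekade* is /e/ (a non-high vowel), it takes -a, giving *lorekadea*.

lorekadea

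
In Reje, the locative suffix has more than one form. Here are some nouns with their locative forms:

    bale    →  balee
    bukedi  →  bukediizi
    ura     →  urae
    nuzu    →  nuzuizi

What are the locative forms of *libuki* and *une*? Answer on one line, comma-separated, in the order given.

libukiizi, unee

Looking at the last vowel of each stem: -izi when the last vowel of the stem is a high vowel (*bukedi*, *nuzu*); -e when the last vowel of the stem is a non-high vowel (*bale*, *ura*).
*libuki*: last vowel = /i/, a high vowel → -izi → *libukiizi*.
*une*: last vowel = /e/, a non-high vowel → -e → *unee*.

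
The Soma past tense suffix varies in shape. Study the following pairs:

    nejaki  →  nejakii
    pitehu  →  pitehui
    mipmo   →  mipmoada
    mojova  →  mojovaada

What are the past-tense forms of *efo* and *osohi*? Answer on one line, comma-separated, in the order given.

efoada, osohii

The suffix is conditioned by the last vowel: -i when the last vowel of the stem is a high vowel (*nejaki*, *pitehu*); -ada when the last vowel of the stem is a non-high vowel (*mipmo*, *mojova*).
The last vowel of *efo* is /o/, which is a non-high vowel, so the suffix is -ada, giving *efoada*.
The last vowel of *osohi* is /i/, which is a high vowel, so the suffix is -i, giving *osohii*.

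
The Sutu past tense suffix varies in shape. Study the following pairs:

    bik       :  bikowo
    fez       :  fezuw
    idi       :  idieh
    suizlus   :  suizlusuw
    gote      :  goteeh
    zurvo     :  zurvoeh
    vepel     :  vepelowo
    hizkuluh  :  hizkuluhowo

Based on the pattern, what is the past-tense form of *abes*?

abesuw

Looking at the final sound of each stem: -uw when the stem ends in a sibilant (*fez*, *suizlus*); -owo when the stem ends in a non-sibilant consonant (*bik*, *vepel*, *hizkuluh*); -eh when the stem ends in a vowel (*idi*, *gote*, *zurvo*).
*abes* — final sound /s/ (a sibilant) → -uw → *abesuw*.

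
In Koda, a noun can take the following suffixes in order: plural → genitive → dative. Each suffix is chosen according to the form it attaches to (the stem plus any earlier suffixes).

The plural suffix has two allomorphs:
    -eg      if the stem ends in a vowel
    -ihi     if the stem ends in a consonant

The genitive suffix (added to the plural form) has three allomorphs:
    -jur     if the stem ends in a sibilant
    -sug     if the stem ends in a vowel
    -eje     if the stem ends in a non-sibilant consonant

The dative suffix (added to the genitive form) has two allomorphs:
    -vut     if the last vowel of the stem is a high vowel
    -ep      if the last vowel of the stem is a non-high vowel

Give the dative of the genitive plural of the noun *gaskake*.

gaskakeegejeep

*gaskake*: final sound = /e/, a vowel → -eg → *gaskakeeg*.
The plural form *gaskakeeg*: final sound = /g/, a non-sibilant consonant → -eje → *gaskakeegeje*.
The genitive form *gaskakeegeje*: last vowel = /e/, a non-high vowel → -ep → *gaskakeegejeep*.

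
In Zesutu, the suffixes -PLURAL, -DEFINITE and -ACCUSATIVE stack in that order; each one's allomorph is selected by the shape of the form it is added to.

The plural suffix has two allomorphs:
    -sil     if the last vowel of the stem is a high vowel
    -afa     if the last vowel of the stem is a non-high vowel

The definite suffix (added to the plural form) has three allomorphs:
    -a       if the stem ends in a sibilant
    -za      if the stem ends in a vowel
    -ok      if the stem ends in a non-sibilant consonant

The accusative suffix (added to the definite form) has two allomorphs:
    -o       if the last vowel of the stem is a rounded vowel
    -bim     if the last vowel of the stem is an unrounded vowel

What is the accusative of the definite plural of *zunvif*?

*zunvif* — last vowel /i/ (a high vowel) → -sil → *zunvifsil*.
The plural form *zunvifsil*: final sound = /l/, a non-sibilant consonant → -ok → *zunvifsilok*.
The definite form *zunvifsilok* — last vowel /o/ (a rounded vowel) → -o → *zunvifsiloko*.

zunvifsiloko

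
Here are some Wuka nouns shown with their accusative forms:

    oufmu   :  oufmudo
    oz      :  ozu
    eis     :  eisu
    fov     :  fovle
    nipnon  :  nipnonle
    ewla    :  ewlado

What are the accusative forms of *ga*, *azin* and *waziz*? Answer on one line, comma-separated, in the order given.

The pattern is sibilance of the final sound: -u when the stem ends in a sibilant (*oz*, *eis*); -le when the stem ends in a non-sibilant consonant (*fov*, *nipnon*); -do when the stem ends in a vowel (*oufmu*, *ewla*).
*ga*: final sound = /a/, a vowel → -do → *gado*.
*azin* — final sound /n/ (a non-sibilant consonant) → -le → *azinle*.
The final sound of *waziz* is /z/, which is a sibilant, so the suffix is -u, giving *wazizu*.

gado, azinle, wazizu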